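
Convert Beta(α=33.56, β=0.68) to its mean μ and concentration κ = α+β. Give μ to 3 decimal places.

κ = α+β = 33.56+0.68 = 34.24; μ = α/κ = 33.56/34.24 = 0.980.

μ = 0.980, κ = 34.24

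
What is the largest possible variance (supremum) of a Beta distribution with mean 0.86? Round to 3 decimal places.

For fixed mean μ the Beta variance is μ(1−μ)/(α+β+1), increasing as α+β decreases.
Its least upper bound (not attained) is μ(1−μ) = 0.86·0.14 = 0.120.

0.120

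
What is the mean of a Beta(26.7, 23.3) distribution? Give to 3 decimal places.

0.534

The Beta mean is α/(α+β) = 26.7/(26.7+23.3) = 0.534.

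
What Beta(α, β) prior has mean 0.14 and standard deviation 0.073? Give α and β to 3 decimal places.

Variance = 0.073² = 0.005329. The moment-matching identity α+β = μ(1−μ)/Var − 1 gives
α+β = 0.1204/0.005329 − 1 = 21.5934, so α = μ·21.5934 = 3.023 and β = (1−μ)·21.5934 = 18.570.

α = 3.023, β = 18.570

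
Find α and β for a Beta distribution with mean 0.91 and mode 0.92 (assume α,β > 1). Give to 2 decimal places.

α = 76.44, β = 7.56

Let s = α+β. Mean gives α = μs = 0.91s; mode gives (α−1)/(s−2) = 0.92.
Substituting: 0.91s − 1 = 0.92(s−2) = 0.92s − 1.84, so -0.01s = -0.84 and s = 84.0000.
Then α = 0.91×84.0000 = 76.44 and β = s−α = 7.56.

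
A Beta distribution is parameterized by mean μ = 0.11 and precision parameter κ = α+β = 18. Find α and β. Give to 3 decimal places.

α = μκ = 0.11×18 = 1.980 and β = (1−μ)κ = 0.89×18 = 16.020.

α = 1.980, β = 16.020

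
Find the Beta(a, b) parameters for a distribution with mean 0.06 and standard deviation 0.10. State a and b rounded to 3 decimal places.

σ² = 0.10² = 0.0100.
With s = a+b, Var = μ(1−μ)/(s+1), so s+1 = (0.06×0.94)/0.0100 = 5.6400 and s = 4.6400.
a = μs = 0.278, b = (1−μ)s = 4.362.

a = 0.278, b = 4.362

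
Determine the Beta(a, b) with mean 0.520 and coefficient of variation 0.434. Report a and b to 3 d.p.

a = 2.028, b = 1.872

σ = CV·μ = 0.434×0.520 = 0.22568, so σ² = 0.050931.
s+1 = μ(1−μ)/σ² = 0.249600/0.050931 = 4.9007, so s = a+b = 3.9007.
a = μs = 2.028, b = (1−μ)s = 1.872.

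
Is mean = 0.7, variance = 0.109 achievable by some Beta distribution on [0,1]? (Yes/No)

Yes

For any Beta, Var(X) < E[X]·(1−E[X]).
Here μ(1−μ) = 0.7×0.3 = 0.21, and 0.109 < 0.21.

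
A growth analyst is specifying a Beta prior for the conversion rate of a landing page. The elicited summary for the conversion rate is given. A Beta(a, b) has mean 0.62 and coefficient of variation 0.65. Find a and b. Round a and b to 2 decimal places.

σ = CV·μ = 0.65×0.62 = 0.40300, so σ² = 0.162409.
s+1 = μ(1−μ)/σ² = 0.2356/0.162409 = 1.4507, so s = a+b = 0.4507.
a = μs = 0.28, b = (1−μ)s = 0.17.

a = 0.28, b = 0.17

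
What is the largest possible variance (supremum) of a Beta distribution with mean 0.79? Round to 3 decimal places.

Var = μ(1−μ)/(α+β+1), which approaches μ(1−μ) as α+β → 0.
So the supremum is μ(1−μ) = 0.79×0.21 = 0.166.

0.166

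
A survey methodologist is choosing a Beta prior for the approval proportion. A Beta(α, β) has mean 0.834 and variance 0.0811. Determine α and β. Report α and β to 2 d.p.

By moment matching, α+β = μ(1−μ)/σ² − 1 = (0.834·0.166)/0.0811 − 1 = 1.7071 − 1 = 0.7071.
Since α/(α+β) = μ, α = 0.834·0.7071 = 0.59 and β = 0.166·0.7071 = 0.12.

α = 0.59, β = 0.12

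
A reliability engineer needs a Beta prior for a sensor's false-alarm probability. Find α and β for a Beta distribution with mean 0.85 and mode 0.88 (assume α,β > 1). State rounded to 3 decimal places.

α = 21.533, β = 3.800

Let s = α+β. Mean gives α = μs = 0.85s; mode gives (α−1)/(s−2) = 0.88.
Substituting: 0.85s − 1 = 0.88(s−2) = 0.88s − 1.76, so -0.03s = -0.76 and s = 25.3333.
Then α = 0.85×25.3333 = 21.533 and β = s−α = 3.800.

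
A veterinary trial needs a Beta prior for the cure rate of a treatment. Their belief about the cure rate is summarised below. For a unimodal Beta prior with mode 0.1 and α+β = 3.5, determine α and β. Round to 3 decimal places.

α = 1.150, β = 2.350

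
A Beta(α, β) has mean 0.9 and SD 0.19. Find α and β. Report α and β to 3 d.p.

α = 1.344, β = 0.149

Variance = 0.19² = 0.0361. The moment-matching identity α+β = μ(1−μ)/Var − 1 gives
α+β = 0.09/0.0361 − 1 = 1.4931, so α = μ·1.4931 = 1.344 and β = (1−μ)·1.4931 = 0.149.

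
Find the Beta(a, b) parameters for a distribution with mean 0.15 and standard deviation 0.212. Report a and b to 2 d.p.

First σ² = 0.044944. Setting a = μn, b = (1−μ)n with n = a+b,
μ(1−μ)/(n+1) = 0.044944 ⇒ n+1 = 0.1275/0.044944 = 2.8369 ⇒ n = 1.8369.
Hence a = 0.15×1.8369 = 0.28, b = 0.85×1.8369 = 1.56.

a = 0.28, b = 1.56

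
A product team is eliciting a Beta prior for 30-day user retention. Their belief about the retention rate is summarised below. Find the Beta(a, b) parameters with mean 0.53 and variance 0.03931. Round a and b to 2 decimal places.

a = 2.83, b = 2.51

Write ν = a+b; then a = μν and Var = μ(1−μ)/(ν+1).
ν = μ(1−μ)/Var − 1 = 0.2491/0.03931 − 1 = 5.3368.
a = 0.53·5.3368 = 2.83, b = 0.47·5.3368 = 2.51.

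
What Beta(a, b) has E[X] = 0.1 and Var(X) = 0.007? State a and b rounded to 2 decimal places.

a = 1.19, b = 10.67

Write ν = a+b; then a = μν and Var = μ(1−μ)/(ν+1).
ν = μ(1−μ)/Var − 1 = 0.09/0.007 − 1 = 11.8571.
a = 0.1·11.8571 = 1.19, b = 0.9·11.8571 = 10.67.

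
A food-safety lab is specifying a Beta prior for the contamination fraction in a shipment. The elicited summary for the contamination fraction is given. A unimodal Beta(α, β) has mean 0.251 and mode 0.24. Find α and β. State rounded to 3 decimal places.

α = 11.865, β = 35.407

With s = α+β: μ = α/s and mode = (α−1)/(s−2). Eliminating α = μs,
μs − 1 = m(s−2) ⇒ s(μ−m) = 1−2m ⇒ s = 0.52/0.011 = 47.2727.
So α = μs = 11.865, β = (1−μ)s = 35.407.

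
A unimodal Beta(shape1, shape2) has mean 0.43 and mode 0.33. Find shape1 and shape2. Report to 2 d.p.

shape1 = 1.46, shape2 = 1.94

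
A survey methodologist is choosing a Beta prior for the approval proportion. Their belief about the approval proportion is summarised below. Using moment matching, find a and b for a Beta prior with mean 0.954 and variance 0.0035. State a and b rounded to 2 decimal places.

a = 11.01, b = 0.53

Let s = a+b. The Beta variance is μ(1−μ)/(s+1).
So s+1 = μ(1−μ)/σ² = (0.954×0.046)/0.0035 = 0.043884/0.0035 = 12.5383, giving s = 11.5383.
Then a = μs = 0.954×11.5383 = 11.01 and b = (1−μ)s = 0.046×11.5383 = 0.53.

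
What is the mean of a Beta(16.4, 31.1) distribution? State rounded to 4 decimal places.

0.3453

E[X] = α/(α+β) = 16.4/47.5 = 0.3453.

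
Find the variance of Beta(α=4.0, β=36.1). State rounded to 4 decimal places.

Var = αβ/[(α+β)²(α+β+1)] = (4.0×36.1)/(40.1²×41.1) = 144.40/66089.211 = 0.0022.

0.0022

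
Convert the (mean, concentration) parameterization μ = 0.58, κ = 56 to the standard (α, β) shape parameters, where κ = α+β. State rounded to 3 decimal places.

α = 32.480, β = 23.520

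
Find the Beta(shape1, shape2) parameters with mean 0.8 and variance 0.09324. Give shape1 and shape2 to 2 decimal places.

shape1 = 0.57, shape2 = 0.14

Let s = shape1+shape2. The Beta variance is μ(1−μ)/(s+1).
So s+1 = μ(1−μ)/σ² = (0.8×0.2)/0.09324 = 0.16/0.09324 = 1.7160, giving s = 0.7160.
Then shape1 = μs = 0.8×0.7160 = 0.57 and shape2 = (1−μ)s = 0.2×0.7160 = 0.14.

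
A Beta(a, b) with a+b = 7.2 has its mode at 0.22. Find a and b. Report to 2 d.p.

a = 2.14, b = 5.06

Since the density peak of Beta(a,b) is at (a−1)/(a+b−2),
a = 1 + 0.22(7.2−2) = 2.14 and b = 7.2 − 2.14 = 5.06.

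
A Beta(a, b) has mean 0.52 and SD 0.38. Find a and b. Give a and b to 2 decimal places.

Variance = 0.38² = 0.1444. The moment-matching identity a+b = μ(1−μ)/Var − 1 gives
a+b = 0.2496/0.1444 − 1 = 0.7285, so a = μ·0.7285 = 0.38 and b = (1−μ)·0.7285 = 0.35.

a = 0.38, b = 0.35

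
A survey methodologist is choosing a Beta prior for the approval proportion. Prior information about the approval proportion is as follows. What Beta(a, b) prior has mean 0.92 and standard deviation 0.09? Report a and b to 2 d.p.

a = 7.44, b = 0.65

Variance = 0.09² = 0.0081. The moment-matching identity a+b = μ(1−μ)/Var − 1 gives
a+b = 0.0736/0.0081 − 1 = 8.0864, so a = μ·8.0864 = 7.44 and b = (1−μ)·8.0864 = 0.65.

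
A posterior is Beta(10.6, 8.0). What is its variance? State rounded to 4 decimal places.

Var = αβ/[(α+β)²(α+β+1)] = (10.6×8.0)/(18.6²×19.6) = 84.80/6780.816 = 0.0125.

0.0125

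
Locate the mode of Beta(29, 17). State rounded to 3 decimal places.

With α,β > 1, mode = (α−1)/(α+β−2) = 28/44 = 0.636.

0.636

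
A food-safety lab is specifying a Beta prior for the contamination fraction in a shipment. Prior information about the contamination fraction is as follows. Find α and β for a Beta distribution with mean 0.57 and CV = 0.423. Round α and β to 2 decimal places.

σ = CV·μ = 0.423×0.57 = 0.24111, so σ² = 0.058134.
s+1 = μ(1−μ)/σ² = 0.2451/0.058134 = 4.2161, so s = α+β = 3.2161.
α = μs = 1.83, β = (1−μ)s = 1.38.

α = 1.83, β = 1.38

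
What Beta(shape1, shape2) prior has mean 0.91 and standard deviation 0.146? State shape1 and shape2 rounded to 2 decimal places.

shape1 = 2.59, shape2 = 0.26

First σ² = 0.021316. Setting shape1 = μn, shape2 = (1−μ)n with n = shape1+shape2,
μ(1−μ)/(n+1) = 0.021316 ⇒ n+1 = 0.0819/0.021316 = 3.8422 ⇒ n = 2.8422.
Hence shape1 = 0.91×2.8422 = 2.59, shape2 = 0.09×2.8422 = 0.26.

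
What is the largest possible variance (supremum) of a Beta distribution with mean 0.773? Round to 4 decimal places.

For fixed mean μ the Beta variance is μ(1−μ)/(α+β+1), increasing as α+β decreases.
Its least upper bound (not attained) is μ(1−μ) = 0.773·0.227 = 0.1755.

0.1755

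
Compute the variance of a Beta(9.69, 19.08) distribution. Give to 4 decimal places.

Var = αβ/[(α+β)²(α+β+1)] = (9.69×19.08)/(28.77²×29.77) = 184.8852/24641.013033 = 0.0075.

0.0075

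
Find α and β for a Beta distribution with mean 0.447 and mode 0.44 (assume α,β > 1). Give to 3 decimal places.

With s = α+β: μ = α/s and mode = (α−1)/(s−2). Eliminating α = μs,
μs − 1 = m(s−2) ⇒ s(μ−m) = 1−2m ⇒ s = 0.12/0.007 = 17.1429.
So α = μs = 7.663, β = (1−μ)s = 9.480.

α = 7.663, β = 9.480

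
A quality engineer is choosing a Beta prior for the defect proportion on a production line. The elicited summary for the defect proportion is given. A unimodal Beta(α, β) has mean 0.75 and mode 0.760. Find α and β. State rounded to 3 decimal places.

α = 39.000, β = 13.000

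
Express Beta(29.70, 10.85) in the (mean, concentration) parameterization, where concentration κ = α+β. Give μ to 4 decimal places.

κ = α+β = 29.70+10.85 = 40.55; μ = α/κ = 29.70/40.55 = 0.7324.

μ = 0.7324, κ = 40.55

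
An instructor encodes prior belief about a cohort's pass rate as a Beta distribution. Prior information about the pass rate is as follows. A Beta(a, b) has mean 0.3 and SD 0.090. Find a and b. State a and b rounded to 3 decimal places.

a = 7.478, b = 17.448

First σ² = 0.008100. Setting a = μn, b = (1−μ)n with n = a+b,
μ(1−μ)/(n+1) = 0.008100 ⇒ n+1 = 0.21/0.008100 = 25.9259 ⇒ n = 24.9259.
Hence a = 0.3×24.9259 = 7.478, b = 0.7×24.9259 = 17.448.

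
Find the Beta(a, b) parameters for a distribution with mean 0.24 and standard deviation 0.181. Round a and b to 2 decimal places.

a = 1.10, b = 3.47

Variance = 0.181² = 0.032761. The moment-matching identity a+b = μ(1−μ)/Var − 1 gives
a+b = 0.1824/0.032761 − 1 = 4.5676, so a = μ·4.5676 = 1.10 and b = (1−μ)·4.5676 = 3.47.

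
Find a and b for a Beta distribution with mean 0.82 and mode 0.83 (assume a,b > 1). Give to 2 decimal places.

a = 54.12, b = 11.88

Let s = a+b. Mean gives a = μs = 0.82s; mode gives (a−1)/(s−2) = 0.83.
Substituting: 0.82s − 1 = 0.83(s−2) = 0.83s − 1.66, so -0.01s = -0.66 and s = 66.0000.
Then a = 0.82×66.0000 = 54.12 and b = s−a = 11.88.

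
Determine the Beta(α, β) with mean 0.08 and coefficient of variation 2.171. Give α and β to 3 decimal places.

α = 0.115, β = 1.325

σ = CV·μ = 2.171×0.08 = 0.17368, so σ² = 0.030165.
s+1 = μ(1−μ)/σ² = 0.0736/0.030165 = 2.4399, so s = α+β = 1.4399.
α = μs = 0.115, β = (1−μ)s = 1.325.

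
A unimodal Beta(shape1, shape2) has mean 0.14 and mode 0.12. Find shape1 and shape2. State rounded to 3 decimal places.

shape1 = 5.320, shape2 = 32.680

With s = shape1+shape2: μ = shape1/s and mode = (shape1−1)/(s−2). Eliminating shape1 = μs,
μs − 1 = m(s−2) ⇒ s(μ−m) = 1−2m ⇒ s = 0.76/0.02 = 38.0000.
So shape1 = μs = 5.320, shape2 = (1−μ)s = 32.680.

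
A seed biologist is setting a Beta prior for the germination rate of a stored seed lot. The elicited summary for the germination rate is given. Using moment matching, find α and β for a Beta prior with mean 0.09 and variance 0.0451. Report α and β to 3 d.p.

α = 0.073, β = 0.743

Let s = α+β. The Beta variance is μ(1−μ)/(s+1).
So s+1 = μ(1−μ)/σ² = (0.09×0.91)/0.0451 = 0.0819/0.0451 = 1.8160, giving s = 0.8160.
Then α = μs = 0.09×0.8160 = 0.073 and β = (1−μ)s = 0.91×0.8160 = 0.743.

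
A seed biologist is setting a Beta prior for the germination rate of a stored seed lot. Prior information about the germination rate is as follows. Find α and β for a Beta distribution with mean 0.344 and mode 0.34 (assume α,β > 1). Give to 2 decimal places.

α = 27.52, β = 52.48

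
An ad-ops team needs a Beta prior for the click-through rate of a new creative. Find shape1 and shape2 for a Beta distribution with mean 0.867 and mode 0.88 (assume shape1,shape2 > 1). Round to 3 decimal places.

shape1 = 50.686, shape2 = 7.775

With s = shape1+shape2: μ = shape1/s and mode = (shape1−1)/(s−2). Eliminating shape1 = μs,
μs − 1 = m(s−2) ⇒ s(μ−m) = 1−2m ⇒ s = -0.76/-0.013 = 58.4615.
So shape1 = μs = 50.686, shape2 = (1−μ)s = 7.775.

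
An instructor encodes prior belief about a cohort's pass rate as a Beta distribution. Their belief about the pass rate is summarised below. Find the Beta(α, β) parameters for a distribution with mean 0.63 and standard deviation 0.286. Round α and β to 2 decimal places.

First σ² = 0.081796. Setting α = μn, β = (1−μ)n with n = α+β,
μ(1−μ)/(n+1) = 0.081796 ⇒ n+1 = 0.2331/0.081796 = 2.8498 ⇒ n = 1.8498.
Hence α = 0.63×1.8498 = 1.17, β = 0.37×1.8498 = 0.68.

α = 1.17, β = 0.68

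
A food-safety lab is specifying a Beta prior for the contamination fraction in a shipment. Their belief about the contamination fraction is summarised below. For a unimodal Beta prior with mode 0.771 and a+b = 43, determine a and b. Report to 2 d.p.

Mode = (a−1)/(κ−2) with κ = a+b, so a−1 = 0.771·41 = 31.61.
a = 32.61; b = κ − a = 10.39.

a = 32.61, b = 10.39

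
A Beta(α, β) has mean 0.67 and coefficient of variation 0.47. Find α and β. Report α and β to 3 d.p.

α = 0.824, β = 0.406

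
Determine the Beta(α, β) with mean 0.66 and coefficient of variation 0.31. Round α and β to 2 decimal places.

α = 2.88, β = 1.48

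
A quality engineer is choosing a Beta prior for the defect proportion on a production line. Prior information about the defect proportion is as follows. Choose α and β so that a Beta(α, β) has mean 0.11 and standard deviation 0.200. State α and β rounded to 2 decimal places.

Variance = 0.200² = 0.040000. The moment-matching identity α+β = μ(1−μ)/Var − 1 gives
α+β = 0.0979/0.040000 − 1 = 1.4475, so α = μ·1.4475 = 0.16 and β = (1−μ)·1.4475 = 1.29.

α = 0.16, β = 1.29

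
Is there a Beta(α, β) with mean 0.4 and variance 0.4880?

No

A Beta with mean μ has variance μ(1−μ)/(α+β+1) < μ(1−μ).
Here μ(1−μ) = 0.4×0.6 = 0.24, and 0.4880 ≥ 0.24.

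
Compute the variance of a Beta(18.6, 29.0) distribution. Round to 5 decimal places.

α+β = 47.6 and αβ = 539.40, so Var = αβ/[(α+β)²(α+β+1)] = 539.40/110115.936 = 0.00490.

0.00490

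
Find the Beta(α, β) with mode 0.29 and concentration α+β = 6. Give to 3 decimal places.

α = 2.160, β = 3.840

Mode = (α−1)/(κ−2) with κ = α+β, so α−1 = 0.29·4 = 1.160.
α = 2.160; β = κ − α = 3.840.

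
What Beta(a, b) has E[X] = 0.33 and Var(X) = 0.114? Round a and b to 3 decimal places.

a = 0.310, b = 0.629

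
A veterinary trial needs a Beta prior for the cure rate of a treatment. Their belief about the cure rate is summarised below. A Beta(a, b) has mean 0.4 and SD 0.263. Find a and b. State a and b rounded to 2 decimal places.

a = 0.99, b = 1.48

σ² = 0.263² = 0.069169.
With s = a+b, Var = μ(1−μ)/(s+1), so s+1 = (0.4×0.6)/0.069169 = 3.4698 and s = 2.4698.
a = μs = 0.99, b = (1−μ)s = 1.48.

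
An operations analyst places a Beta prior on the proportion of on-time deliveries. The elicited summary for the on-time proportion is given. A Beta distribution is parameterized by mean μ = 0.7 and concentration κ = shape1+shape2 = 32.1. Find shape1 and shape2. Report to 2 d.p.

shape1 = 22.47, shape2 = 9.63

shape1 = μκ = 0.7×32.1 = 22.47 and shape2 = (1−μ)κ = 0.3×32.1 = 9.63.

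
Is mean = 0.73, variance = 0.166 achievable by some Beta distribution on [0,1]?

Yes

For any Beta, Var(X) < E[X]·(1−E[X]).
Here μ(1−μ) = 0.73×0.27 = 0.1971, and 0.166 < 0.1971.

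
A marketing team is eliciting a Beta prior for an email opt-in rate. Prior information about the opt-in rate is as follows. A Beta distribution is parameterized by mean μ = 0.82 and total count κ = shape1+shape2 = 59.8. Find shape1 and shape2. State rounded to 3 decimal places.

shape1 = 49.036, shape2 = 10.764

Split κ in proportion μ : (1−μ): shape1 = 0.82·59.8 = 49.036, shape2 = 59.8 − 49.036 = 10.764.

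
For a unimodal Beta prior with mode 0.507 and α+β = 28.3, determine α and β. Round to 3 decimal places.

Since the density peak of Beta(α,β) is at (α−1)/(α+β−2),
α = 1 + 0.507(28.3−2) = 14.334 and β = 28.3 − 14.334 = 13.966.

α = 14.334, β = 13.966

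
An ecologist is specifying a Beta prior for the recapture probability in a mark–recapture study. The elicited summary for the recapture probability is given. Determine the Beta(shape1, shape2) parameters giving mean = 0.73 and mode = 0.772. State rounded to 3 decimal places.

shape1 = 9.455, shape2 = 3.497

With s = shape1+shape2: μ = shape1/s and mode = (shape1−1)/(s−2). Eliminating shape1 = μs,
μs − 1 = m(s−2) ⇒ s(μ−m) = 1−2m ⇒ s = -0.544/-0.042 = 12.9524.
So shape1 = μs = 9.455, shape2 = (1−μ)s = 3.497.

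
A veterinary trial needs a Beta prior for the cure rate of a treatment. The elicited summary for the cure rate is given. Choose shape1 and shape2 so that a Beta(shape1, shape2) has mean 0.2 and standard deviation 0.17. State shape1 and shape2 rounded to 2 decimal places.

σ² = 0.17² = 0.0289.
With s = shape1+shape2, Var = μ(1−μ)/(s+1), so s+1 = (0.2×0.8)/0.0289 = 5.5363 and s = 4.5363.
shape1 = μs = 0.91, shape2 = (1−μ)s = 3.63.

shape1 = 0.91, shape2 = 3.63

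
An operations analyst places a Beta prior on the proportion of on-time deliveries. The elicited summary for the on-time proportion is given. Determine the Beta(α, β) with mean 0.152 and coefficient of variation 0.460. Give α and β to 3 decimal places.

α = 3.856, β = 21.510

σ = CV·μ = 0.460×0.152 = 0.06992, so σ² = 0.004889.
s+1 = μ(1−μ)/σ² = 0.128896/0.004889 = 26.3655, so s = α+β = 25.3655.
α = μs = 3.856, β = (1−μ)s = 21.510.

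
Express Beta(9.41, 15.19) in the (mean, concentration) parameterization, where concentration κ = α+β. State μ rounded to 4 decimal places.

κ = α+β = 9.41+15.19 = 24.60; μ = α/κ = 9.41/24.60 = 0.3825.

μ = 0.3825, κ = 24.60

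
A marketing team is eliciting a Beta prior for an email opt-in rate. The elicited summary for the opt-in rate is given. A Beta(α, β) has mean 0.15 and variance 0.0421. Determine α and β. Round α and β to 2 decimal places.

Let s = α+β. The Beta variance is μ(1−μ)/(s+1).
So s+1 = μ(1−μ)/σ² = (0.15×0.85)/0.0421 = 0.1275/0.0421 = 3.0285, giving s = 2.0285.
Then α = μs = 0.15×2.0285 = 0.30 and β = (1−μ)s = 0.85×2.0285 = 1.72.

α = 0.30, β = 1.72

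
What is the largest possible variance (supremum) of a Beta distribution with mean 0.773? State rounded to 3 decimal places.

0.175

For fixed mean μ the Beta variance is μ(1−μ)/(α+β+1), increasing as α+β decreases.
Its least upper bound (not attained) is μ(1−μ) = 0.773·0.227 = 0.175.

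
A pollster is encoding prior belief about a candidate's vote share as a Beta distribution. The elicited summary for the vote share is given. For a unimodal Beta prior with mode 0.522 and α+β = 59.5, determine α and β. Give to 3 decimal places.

For α,β>1 the mode is (α−1)/(α+β−2), so α = mode·(κ−2)+1 = 0.522×57.5+1 = 31.015.
And β = (1−mode)·(κ−2)+1 = 0.478×57.5+1 = 28.485.

α = 31.015, β = 28.485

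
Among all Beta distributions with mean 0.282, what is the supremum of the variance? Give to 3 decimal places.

0.202

For fixed mean μ the Beta variance is μ(1−μ)/(α+β+1), increasing as α+β decreases.
Its least upper bound (not attained) is μ(1−μ) = 0.282·0.718 = 0.202.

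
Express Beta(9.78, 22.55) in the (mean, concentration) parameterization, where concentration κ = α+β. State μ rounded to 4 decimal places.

κ = α+β = 9.78+22.55 = 32.33; μ = α/κ = 9.78/32.33 = 0.3025.

μ = 0.3025, κ = 32.33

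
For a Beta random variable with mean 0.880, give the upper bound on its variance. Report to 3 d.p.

0.106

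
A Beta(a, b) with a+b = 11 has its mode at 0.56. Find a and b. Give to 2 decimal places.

Mode = (a−1)/(κ−2) with κ = a+b, so a−1 = 0.56·9 = 5.04.
a = 6.04; b = κ − a = 4.96.

a = 6.04, b = 4.96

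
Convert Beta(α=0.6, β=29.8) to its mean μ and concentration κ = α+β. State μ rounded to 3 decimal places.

κ = α+β = 0.6+29.8 = 30.4; μ = α/κ = 0.6/30.4 = 0.020.

μ = 0.020, κ = 30.4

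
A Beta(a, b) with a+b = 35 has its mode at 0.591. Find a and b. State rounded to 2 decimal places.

a = 20.50, b = 14.50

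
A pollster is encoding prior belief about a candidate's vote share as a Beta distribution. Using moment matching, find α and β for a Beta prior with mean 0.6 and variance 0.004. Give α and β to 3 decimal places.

Let s = α+β. The Beta variance is μ(1−μ)/(s+1).
So s+1 = μ(1−μ)/σ² = (0.6×0.4)/0.004 = 0.24/0.004 = 60.0000, giving s = 59.0000.
Then α = μs = 0.6×59.0000 = 35.400 and β = (1−μ)s = 0.4×59.0000 = 23.600.

α = 35.400, β = 23.600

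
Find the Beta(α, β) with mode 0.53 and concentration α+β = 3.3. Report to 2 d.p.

α = 1.69, β = 1.61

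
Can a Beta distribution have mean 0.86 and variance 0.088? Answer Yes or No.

Yes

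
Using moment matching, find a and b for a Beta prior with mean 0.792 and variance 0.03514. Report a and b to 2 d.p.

a = 2.92, b = 0.77

Write ν = a+b; then a = μν and Var = μ(1−μ)/(ν+1).
ν = μ(1−μ)/Var − 1 = 0.164736/0.03514 − 1 = 3.6880.
a = 0.792·3.6880 = 2.92, b = 0.208·3.6880 = 0.77.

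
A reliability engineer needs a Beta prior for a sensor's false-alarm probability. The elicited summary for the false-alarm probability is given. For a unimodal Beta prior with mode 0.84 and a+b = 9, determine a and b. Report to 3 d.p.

a = 6.880, b = 2.120

For a,b>1 the mode is (a−1)/(a+b−2), so a = mode·(κ−2)+1 = 0.84×7+1 = 6.880.
And b = (1−mode)·(κ−2)+1 = 0.16×7+1 = 2.120.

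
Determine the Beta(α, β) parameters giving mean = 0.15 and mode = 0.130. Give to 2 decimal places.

With s = α+β: μ = α/s and mode = (α−1)/(s−2). Eliminating α = μs,
μs − 1 = m(s−2) ⇒ s(μ−m) = 1−2m ⇒ s = 0.740/0.020 = 37.0000.
So α = μs = 5.55, β = (1−μ)s = 31.45.

α = 5.55, β = 31.45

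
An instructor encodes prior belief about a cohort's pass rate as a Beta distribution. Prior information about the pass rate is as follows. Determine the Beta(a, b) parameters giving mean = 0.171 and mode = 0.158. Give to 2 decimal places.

Let s = a+b. Mean gives a = μs = 0.171s; mode gives (a−1)/(s−2) = 0.158.
Substituting: 0.171s − 1 = 0.158(s−2) = 0.158s − 0.316, so 0.013s = 0.684 and s = 52.6154.
Then a = 0.171×52.6154 = 9.00 and b = s−a = 43.62.

a = 9.00, b = 43.62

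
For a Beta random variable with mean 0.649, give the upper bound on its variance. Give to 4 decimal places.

0.2278

Var = μ(1−μ)/(α+β+1), which approaches μ(1−μ) as α+β → 0.
So the supremum is μ(1−μ) = 0.649×0.351 = 0.2278.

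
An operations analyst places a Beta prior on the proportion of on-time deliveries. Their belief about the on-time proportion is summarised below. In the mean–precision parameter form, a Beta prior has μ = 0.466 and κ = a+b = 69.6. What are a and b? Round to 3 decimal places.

Split κ in proportion μ : (1−μ): a = 0.466·69.6 = 32.434, b = 69.6 − 32.434 = 37.166.

a = 32.434, b = 37.166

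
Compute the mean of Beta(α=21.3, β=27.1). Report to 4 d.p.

0.4401

The Beta mean is α/(α+β) = 21.3/(21.3+27.1) = 0.4401.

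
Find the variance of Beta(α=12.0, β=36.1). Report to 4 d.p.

0.0038

α+β = 48.1 and αβ = 433.20, so Var = αβ/[(α+β)²(α+β+1)] = 433.20/113598.251 = 0.0038.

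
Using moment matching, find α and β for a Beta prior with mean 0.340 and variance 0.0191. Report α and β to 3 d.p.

α = 3.655, β = 7.094

By moment matching, α+β = μ(1−μ)/σ² − 1 = (0.340·0.660)/0.0191 − 1 = 11.7487 − 1 = 10.7487.
Since α/(α+β) = μ, α = 0.340·10.7487 = 3.655 and β = 0.660·10.7487 = 7.094.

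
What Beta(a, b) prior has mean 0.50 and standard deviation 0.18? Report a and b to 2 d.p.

a = 3.36, b = 3.36

Variance = 0.18² = 0.0324. The moment-matching identity a+b = μ(1−μ)/Var − 1 gives
a+b = 0.2500/0.0324 − 1 = 6.7160, so a = μ·6.7160 = 3.36 and b = (1−μ)·6.7160 = 3.36.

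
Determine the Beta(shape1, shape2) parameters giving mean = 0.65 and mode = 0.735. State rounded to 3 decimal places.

With s = shape1+shape2: μ = shape1/s and mode = (shape1−1)/(s−2). Eliminating shape1 = μs,
μs − 1 = m(s−2) ⇒ s(μ−m) = 1−2m ⇒ s = -0.470/-0.085 = 5.5294.
So shape1 = μs = 3.594, shape2 = (1−μ)s = 1.935.

shape1 = 3.594, shape2 = 1.935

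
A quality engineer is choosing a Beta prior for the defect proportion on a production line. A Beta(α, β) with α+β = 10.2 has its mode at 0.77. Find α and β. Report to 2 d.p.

α = 7.31, β = 2.89

Mode = (α−1)/(κ−2) with κ = α+β, so α−1 = 0.77·8.2 = 6.31.
α = 7.31; β = κ − α = 2.89.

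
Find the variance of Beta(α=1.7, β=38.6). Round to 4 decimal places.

α+β = 40.3 and αβ = 65.62, so Var = αβ/[(α+β)²(α+β+1)] = 65.62/67074.917 = 0.0010.

0.0010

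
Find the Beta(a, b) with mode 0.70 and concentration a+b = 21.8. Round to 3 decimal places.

a = 14.860, b = 6.940

For a,b>1 the mode is (a−1)/(a+b−2), so a = mode·(κ−2)+1 = 0.70×19.8+1 = 14.860.
And b = (1−mode)·(κ−2)+1 = 0.30×19.8+1 = 6.940.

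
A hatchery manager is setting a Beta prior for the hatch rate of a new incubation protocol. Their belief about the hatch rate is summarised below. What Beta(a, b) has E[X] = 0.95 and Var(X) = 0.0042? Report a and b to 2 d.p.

a = 9.79, b = 0.52

By moment matching, a+b = μ(1−μ)/σ² − 1 = (0.95·0.05)/0.0042 − 1 = 11.3095 − 1 = 10.3095.
Since a/(a+b) = μ, a = 0.95·10.3095 = 9.79 and b = 0.05·10.3095 = 0.52.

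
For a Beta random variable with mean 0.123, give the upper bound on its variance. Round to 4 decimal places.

0.1079

For fixed mean μ the Beta variance is μ(1−μ)/(α+β+1), increasing as α+β decreases.
Its least upper bound (not attained) is μ(1−μ) = 0.123·0.877 = 0.1079.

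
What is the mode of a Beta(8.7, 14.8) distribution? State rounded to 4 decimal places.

0.3581

The density x^(α−1)(1−x)^(β−1) is maximised at (α−1)/(α+β−2) = 7.7/21.5 = 0.3581.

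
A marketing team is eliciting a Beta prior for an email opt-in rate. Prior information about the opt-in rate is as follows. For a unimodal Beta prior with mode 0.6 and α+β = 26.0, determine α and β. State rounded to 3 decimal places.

α = 15.400, β = 10.600

Since the density peak of Beta(α,β) is at (α−1)/(α+β−2),
α = 1 + 0.6(26.0−2) = 15.400 and β = 26.0 − 15.400 = 10.600.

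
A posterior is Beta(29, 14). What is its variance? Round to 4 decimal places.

0.0050

Var = αβ/[(α+β)²(α+β+1)] = (29×14)/(43²×44) = 406/81356 = 0.0050.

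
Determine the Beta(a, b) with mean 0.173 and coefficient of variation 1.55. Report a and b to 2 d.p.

Var = (CV·μ)² = (1.55×0.173)² = 0.071904.
a+b = μ(1−μ)/Var − 1 = 0.143071/0.071904 − 1 = 0.9897.
Thus a = 0.173·0.9897 = 0.17 and b = 0.827·0.9897 = 0.82.

a = 0.17, b = 0.82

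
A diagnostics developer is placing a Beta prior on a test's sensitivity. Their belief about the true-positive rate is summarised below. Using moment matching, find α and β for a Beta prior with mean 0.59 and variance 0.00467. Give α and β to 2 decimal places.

α = 29.97, β = 20.83

Let s = α+β. The Beta variance is μ(1−μ)/(s+1).
So s+1 = μ(1−μ)/σ² = (0.59×0.41)/0.00467 = 0.2419/0.00467 = 51.7987, giving s = 50.7987.
Then α = μs = 0.59×50.7987 = 29.97 and β = (1−μ)s = 0.41×50.7987 = 20.83.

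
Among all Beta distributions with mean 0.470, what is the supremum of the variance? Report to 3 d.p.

For fixed mean μ the Beta variance is μ(1−μ)/(α+β+1), increasing as α+β decreases.
Its least upper bound (not attained) is μ(1−μ) = 0.470·0.530 = 0.249.

0.249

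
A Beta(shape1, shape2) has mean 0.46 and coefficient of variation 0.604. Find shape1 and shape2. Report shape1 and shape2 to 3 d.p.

shape1 = 1.020, shape2 = 1.198

Var = (CV·μ)² = (0.604×0.46)² = 0.077195.
shape1+shape2 = μ(1−μ)/Var − 1 = 0.2484/0.077195 − 1 = 2.2178.
Thus shape1 = 0.46·2.2178 = 1.020 and shape2 = 0.54·2.2178 = 1.198.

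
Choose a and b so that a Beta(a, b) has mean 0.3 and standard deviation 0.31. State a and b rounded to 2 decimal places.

a = 0.36, b = 0.83

Variance = 0.31² = 0.0961. The moment-matching identity a+b = μ(1−μ)/Var − 1 gives
a+b = 0.21/0.0961 − 1 = 1.1852, so a = μ·1.1852 = 0.36 and b = (1−μ)·1.1852 = 0.83.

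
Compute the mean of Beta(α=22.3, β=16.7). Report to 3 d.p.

0.572

E[X] = α/(α+β) = 22.3/39.0 = 0.572.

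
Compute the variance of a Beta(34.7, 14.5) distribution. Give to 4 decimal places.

0.0041

α+β = 49.2 and αβ = 503.15, so Var = αβ/[(α+β)²(α+β+1)] = 503.15/121516.128 = 0.0041.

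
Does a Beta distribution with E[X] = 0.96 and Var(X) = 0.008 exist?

Yes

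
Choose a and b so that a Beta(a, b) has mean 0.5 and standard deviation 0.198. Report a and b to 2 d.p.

First σ² = 0.039204. Setting a = μn, b = (1−μ)n with n = a+b,
μ(1−μ)/(n+1) = 0.039204 ⇒ n+1 = 0.25/0.039204 = 6.3769 ⇒ n = 5.3769.
Hence a = 0.5×5.3769 = 2.69, b = 0.5×5.3769 = 2.69.

a = 2.69, b = 2.69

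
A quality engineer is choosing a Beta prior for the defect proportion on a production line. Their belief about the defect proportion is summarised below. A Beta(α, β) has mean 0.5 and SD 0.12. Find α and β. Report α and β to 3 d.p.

α = 8.181, β = 8.181

First σ² = 0.0144. Setting α = μn, β = (1−μ)n with n = α+β,
μ(1−μ)/(n+1) = 0.0144 ⇒ n+1 = 0.25/0.0144 = 17.3611 ⇒ n = 16.3611.
Hence α = 0.5×16.3611 = 8.181, β = 0.5×16.3611 = 8.181.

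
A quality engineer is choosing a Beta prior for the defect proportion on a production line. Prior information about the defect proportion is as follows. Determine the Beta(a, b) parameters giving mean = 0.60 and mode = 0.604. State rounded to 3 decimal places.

a = 31.200, b = 20.800

Let s = a+b. Mean gives a = μs = 0.60s; mode gives (a−1)/(s−2) = 0.604.
Substituting: 0.60s − 1 = 0.604(s−2) = 0.604s − 1.208, so -0.004s = -0.208 and s = 52.0000.
Then a = 0.60×52.0000 = 31.200 and b = s−a = 20.800.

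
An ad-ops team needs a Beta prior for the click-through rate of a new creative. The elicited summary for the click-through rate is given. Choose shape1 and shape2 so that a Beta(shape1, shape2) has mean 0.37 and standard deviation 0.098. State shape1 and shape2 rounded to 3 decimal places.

shape1 = 8.610, shape2 = 14.661

First σ² = 0.009604. Setting shape1 = μn, shape2 = (1−μ)n with n = shape1+shape2,
μ(1−μ)/(n+1) = 0.009604 ⇒ n+1 = 0.2331/0.009604 = 24.2711 ⇒ n = 23.2711.
Hence shape1 = 0.37×23.2711 = 8.610, shape2 = 0.63×23.2711 = 14.661.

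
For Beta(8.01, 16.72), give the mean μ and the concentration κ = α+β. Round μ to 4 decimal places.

μ = 0.3239, κ = 24.73

κ = α+β = 8.01+16.72 = 24.73; μ = α/κ = 8.01/24.73 = 0.3239.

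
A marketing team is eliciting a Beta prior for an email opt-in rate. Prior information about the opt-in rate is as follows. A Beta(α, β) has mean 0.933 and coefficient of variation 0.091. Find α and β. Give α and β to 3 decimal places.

α = 7.158, β = 0.514

Var = (CV·μ)² = (0.091×0.933)² = 0.007209.
α+β = μ(1−μ)/Var − 1 = 0.062511/0.007209 − 1 = 7.6718.
Thus α = 0.933·7.6718 = 7.158 and β = 0.067·7.6718 = 0.514.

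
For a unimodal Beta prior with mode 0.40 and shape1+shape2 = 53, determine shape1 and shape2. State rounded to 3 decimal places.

shape1 = 21.400, shape2 = 31.600

For shape1,shape2>1 the mode is (shape1−1)/(shape1+shape2−2), so shape1 = mode·(κ−2)+1 = 0.40×51+1 = 21.400.
And shape2 = (1−mode)·(κ−2)+1 = 0.60×51+1 = 31.600.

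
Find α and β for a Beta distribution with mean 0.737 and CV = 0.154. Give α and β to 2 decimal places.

σ = CV·μ = 0.154×0.737 = 0.11350, so σ² = 0.012882.
s+1 = μ(1−μ)/σ² = 0.193831/0.012882 = 15.0469, so s = α+β = 14.0469.
α = μs = 10.35, β = (1−μ)s = 3.69.

α = 10.35, β = 3.69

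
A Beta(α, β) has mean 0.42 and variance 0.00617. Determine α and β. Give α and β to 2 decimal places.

Let s = α+β. The Beta variance is μ(1−μ)/(s+1).
So s+1 = μ(1−μ)/σ² = (0.42×0.58)/0.00617 = 0.2436/0.00617 = 39.4814, giving s = 38.4814.
Then α = μs = 0.42×38.4814 = 16.16 and β = (1−μ)s = 0.58×38.4814 = 22.32.

α = 16.16, β = 22.32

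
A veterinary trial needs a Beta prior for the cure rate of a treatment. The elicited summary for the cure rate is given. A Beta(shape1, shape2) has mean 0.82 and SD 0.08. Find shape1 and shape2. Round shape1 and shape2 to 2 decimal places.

shape1 = 18.09, shape2 = 3.97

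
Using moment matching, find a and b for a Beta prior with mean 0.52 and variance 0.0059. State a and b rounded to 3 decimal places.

a = 21.479, b = 19.826

Write ν = a+b; then a = μν and Var = μ(1−μ)/(ν+1).
ν = μ(1−μ)/Var − 1 = 0.2496/0.0059 − 1 = 41.3051.
a = 0.52·41.3051 = 21.479, b = 0.48·41.3051 = 19.826.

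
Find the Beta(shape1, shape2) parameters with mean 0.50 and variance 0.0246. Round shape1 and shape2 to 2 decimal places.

By moment matching, shape1+shape2 = μ(1−μ)/σ² − 1 = (0.50·0.50)/0.0246 − 1 = 10.1626 − 1 = 9.1626.
Since shape1/(shape1+shape2) = μ, shape1 = 0.50·9.1626 = 4.58 and shape2 = 0.50·9.1626 = 4.58.

shape1 = 4.58, shape2 = 4.58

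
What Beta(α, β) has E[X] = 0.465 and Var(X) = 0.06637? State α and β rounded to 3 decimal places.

Write ν = α+β; then α = μν and Var = μ(1−μ)/(ν+1).
ν = μ(1−μ)/Var − 1 = 0.248775/0.06637 − 1 = 2.7483.
α = 0.465·2.7483 = 1.278, β = 0.535·2.7483 = 1.470.

α = 1.278, β = 1.470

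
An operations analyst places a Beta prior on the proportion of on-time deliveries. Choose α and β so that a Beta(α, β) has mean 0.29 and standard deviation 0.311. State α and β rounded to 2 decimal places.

α = 0.33, β = 0.80

First σ² = 0.096721. Setting α = μn, β = (1−μ)n with n = α+β,
μ(1−μ)/(n+1) = 0.096721 ⇒ n+1 = 0.2059/0.096721 = 2.1288 ⇒ n = 1.1288.
Hence α = 0.29×1.1288 = 0.33, β = 0.71×1.1288 = 0.80.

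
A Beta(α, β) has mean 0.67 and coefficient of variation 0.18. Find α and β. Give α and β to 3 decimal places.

Var = (CV·μ)² = (0.18×0.67)² = 0.014544.
α+β = μ(1−μ)/Var − 1 = 0.2211/0.014544 − 1 = 14.2018.
Thus α = 0.67·14.2018 = 9.515 and β = 0.33·14.2018 = 4.687.

α = 9.515, β = 4.687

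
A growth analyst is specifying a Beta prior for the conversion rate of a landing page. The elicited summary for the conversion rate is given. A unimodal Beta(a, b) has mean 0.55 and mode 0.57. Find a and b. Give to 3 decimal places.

a = 3.850, b = 3.150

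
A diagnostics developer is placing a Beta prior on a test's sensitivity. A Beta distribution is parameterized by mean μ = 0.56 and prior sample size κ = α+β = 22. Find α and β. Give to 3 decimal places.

α = 12.320, β = 9.680

α = μκ = 0.56×22 = 12.320 and β = (1−μ)κ = 0.44×22 = 9.680.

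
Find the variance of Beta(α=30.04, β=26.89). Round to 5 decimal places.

μ = 30.04/56.93 = 0.527666; Var = μ(1−μ)/(α+β+1) = 0.2492346/57.93 = 0.00430.

0.00430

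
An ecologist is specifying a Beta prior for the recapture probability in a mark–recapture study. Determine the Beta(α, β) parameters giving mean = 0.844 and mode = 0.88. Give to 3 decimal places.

α = 17.818, β = 3.293

Let s = α+β. Mean gives α = μs = 0.844s; mode gives (α−1)/(s−2) = 0.88.
Substituting: 0.844s − 1 = 0.88(s−2) = 0.88s − 1.76, so -0.036s = -0.76 and s = 21.1111.
Then α = 0.844×21.1111 = 17.818 and β = s−α = 3.293.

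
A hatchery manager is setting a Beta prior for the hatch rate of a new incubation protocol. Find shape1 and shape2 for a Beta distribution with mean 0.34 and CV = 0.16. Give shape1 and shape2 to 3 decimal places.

Var = (CV·μ)² = (0.16×0.34)² = 0.002959.
shape1+shape2 = μ(1−μ)/Var − 1 = 0.2244/0.002959 − 1 = 74.8272.
Thus shape1 = 0.34·74.8272 = 25.441 and shape2 = 0.66·74.8272 = 49.386.

shape1 = 25.441, shape2 = 49.386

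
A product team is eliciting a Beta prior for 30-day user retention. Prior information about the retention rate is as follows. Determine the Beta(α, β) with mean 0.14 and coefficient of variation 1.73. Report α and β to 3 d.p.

Var = (CV·μ)² = (1.73×0.14)² = 0.058661.
α+β = μ(1−μ)/Var − 1 = 0.1204/0.058661 − 1 = 1.0525.
Thus α = 0.14·1.0525 = 0.147 and β = 0.86·1.0525 = 0.905.

α = 0.147, β = 0.905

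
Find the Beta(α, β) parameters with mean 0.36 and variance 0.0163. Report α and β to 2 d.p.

Let s = α+β. The Beta variance is μ(1−μ)/(s+1).
So s+1 = μ(1−μ)/σ² = (0.36×0.64)/0.0163 = 0.2304/0.0163 = 14.1350, giving s = 13.1350.
Then α = μs = 0.36×13.1350 = 4.73 and β = (1−μ)s = 0.64×13.1350 = 8.41.

α = 4.73, β = 8.41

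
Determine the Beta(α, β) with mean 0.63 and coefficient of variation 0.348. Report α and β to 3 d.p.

α = 2.425, β = 1.424

σ = CV·μ = 0.348×0.63 = 0.21924, so σ² = 0.048066.
s+1 = μ(1−μ)/σ² = 0.2331/0.048066 = 4.8496, so s = α+β = 3.8496.
α = μs = 2.425, β = (1−μ)s = 1.424.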